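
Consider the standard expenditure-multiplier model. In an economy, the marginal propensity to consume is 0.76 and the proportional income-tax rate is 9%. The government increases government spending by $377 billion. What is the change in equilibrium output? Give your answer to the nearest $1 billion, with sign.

+$1,222 billion

Spending multiplier = 1/(1 − c(1−t)) = 1/(1 − 0.76×0.91) = 1/0.3084 ≈ 3.243.
ΔY = k × ΔG = (+$377 billion) / 0.3084 ≈ +$1,222 billion.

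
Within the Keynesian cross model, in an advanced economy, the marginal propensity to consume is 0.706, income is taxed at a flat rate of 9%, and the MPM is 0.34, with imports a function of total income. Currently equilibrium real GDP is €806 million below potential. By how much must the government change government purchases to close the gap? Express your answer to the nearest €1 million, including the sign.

+€562 million

Spending multiplier = 1/(1 − c(1−t) + m) = 1/(1 − 0.706×0.91 + 0.34) = 1/0.69754 ≈ 1.434.
Need ΔY = +€806 million, so ΔG = ΔY/k = (+€806 million) × 0.69754 ≈ +€562 million.
The government should increase government purchases by €562 million.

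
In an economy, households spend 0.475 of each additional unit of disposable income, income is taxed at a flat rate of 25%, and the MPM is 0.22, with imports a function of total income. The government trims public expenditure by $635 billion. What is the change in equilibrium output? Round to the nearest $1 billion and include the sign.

Spending multiplier = 1/(1 − c(1−t) + m) = 1/(1 − 0.475×0.75 + 0.22) = 1/0.86375 ≈ 1.158.
ΔY = k × ΔG = (−$635 billion) / 0.86375 ≈ −$735 billion.

−$735 billion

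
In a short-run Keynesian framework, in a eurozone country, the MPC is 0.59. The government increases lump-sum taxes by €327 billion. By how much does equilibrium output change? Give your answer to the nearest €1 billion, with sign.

−€471 billion

A lump-sum tax change of +€327 billion shifts disposable income by −€327 billion; first-round consumption changes by −c × ΔT = −0.59 × (+€327 billion) = −€192.93 billion.
Expenditure multiplier = 1/(1 − MPC) = 1/(1 − 0.59) = 1/0.41 ≈ 2.439.
The tax multiplier is −c × k ≈ −1.439, so ΔY = k × (−c·ΔT) = (−€192.93 billion) / 0.41 ≈ −€471 billion.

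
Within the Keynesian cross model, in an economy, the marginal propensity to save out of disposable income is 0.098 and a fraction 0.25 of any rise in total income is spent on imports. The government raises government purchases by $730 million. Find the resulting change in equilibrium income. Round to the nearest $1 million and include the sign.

MPC = 1 − MPS = 1 − 0.098 = 0.902.
Spending multiplier = 1/(1 − c + m) = 1/(1 − 0.902 + 0.25) = 1/0.348 ≈ 2.874.
ΔY = k × ΔG = (+$730 million) / 0.348 ≈ +$2,098 million.

+$2,098 million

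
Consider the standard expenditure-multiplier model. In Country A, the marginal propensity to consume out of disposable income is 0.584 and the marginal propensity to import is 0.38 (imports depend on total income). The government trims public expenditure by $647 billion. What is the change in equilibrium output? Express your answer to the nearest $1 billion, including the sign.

Government-spending multiplier = 1/(1 − c + m) = 1/(1 − 0.584 + 0.38) = 1/0.796 ≈ 1.256.
ΔY = k × ΔG = (−$647 billion) / 0.796 ≈ −$813 billion.

−$813 billion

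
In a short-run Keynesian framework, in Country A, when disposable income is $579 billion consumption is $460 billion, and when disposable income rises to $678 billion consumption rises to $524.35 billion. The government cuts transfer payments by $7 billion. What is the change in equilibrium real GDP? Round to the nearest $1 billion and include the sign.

MPC = ΔC/ΔYd = (524.35 − 460)/(678 − 579) = 64.35/99 = 0.65.
The transfer change shifts disposable income by −$7 billion, so first-round consumption changes by c·ΔTR = 0.65 × (−$7 billion) = −$4.55 billion.
Expenditure multiplier = 1/(1 − MPC) = 1/(1 − 0.65) = 1/0.35 ≈ 2.857.
The transfer multiplier is c × k ≈ 1.857, so ΔY = k × (c·ΔTR) = (−$4.55 billion) / 0.35 = −$13 billion.

−$13 billion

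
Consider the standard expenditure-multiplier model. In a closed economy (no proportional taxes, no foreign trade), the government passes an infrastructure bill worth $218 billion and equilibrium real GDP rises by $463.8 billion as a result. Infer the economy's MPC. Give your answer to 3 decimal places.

0.530

Implied spending multiplier k = ΔY/ΔG = 463.8/218 ≈ 2.1275.
Since k = 1/(1 − MPC), MPC = 1 − 1/k = 1 − ΔG/ΔY = 1 − 218/463.8 ≈ 0.530.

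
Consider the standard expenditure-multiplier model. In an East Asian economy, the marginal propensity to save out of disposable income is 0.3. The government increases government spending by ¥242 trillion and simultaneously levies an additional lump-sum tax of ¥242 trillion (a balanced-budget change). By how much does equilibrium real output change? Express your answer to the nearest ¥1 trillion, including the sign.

MPC = 1 − MPS = 1 − 0.3 = 0.7.
Expenditure multiplier = 1/(1 − MPC) = 1/(1 − 0.7) = 1/0.3 ≈ 3.333.
ΔG contributes k·ΔG = (+¥242 trillion) / 0.3 ≈ +¥806.7 trillion.
ΔT of +¥242 trillion changes first-round spending by −c·ΔT = −¥169.4 trillion, contributing k·(−c·ΔT) = (−¥169.4 trillion) / 0.3 ≈ −¥564.7 trillion.
With ΔG = ΔT and no other leakages, the balanced-budget multiplier is 1, so ΔY = ΔG = +¥242 trillion.

+¥242 trillion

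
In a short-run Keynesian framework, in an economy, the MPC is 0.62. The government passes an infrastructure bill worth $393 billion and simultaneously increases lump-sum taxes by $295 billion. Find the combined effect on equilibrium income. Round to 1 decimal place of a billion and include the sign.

+$552.9 billion

Expenditure multiplier = 1/(1 − MPC) = 1/(1 − 0.62) = 1/0.38 ≈ 2.632.
ΔG contributes k·ΔG = (+$393 billion) / 0.38 ≈ +$1,034.2 billion.
ΔT of +$295 billion changes first-round spending by −c·ΔT = −$182.9 billion, contributing k·(−c·ΔT) = (−$182.9 billion) / 0.38 ≈ −$481.3 billion.
Net ΔY = k(ΔG − c·ΔT) = (+$210.1 billion) / 0.38 ≈ +$552.9 billion.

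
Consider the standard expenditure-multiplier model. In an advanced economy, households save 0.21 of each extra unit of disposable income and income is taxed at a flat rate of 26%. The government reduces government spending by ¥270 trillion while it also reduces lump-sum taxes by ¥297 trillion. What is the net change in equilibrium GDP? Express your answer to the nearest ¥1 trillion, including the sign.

−¥85 trillion

MPC = 1 − MPS = 1 − 0.21 = 0.79.
Expenditure multiplier = 1/(1 − c(1−t)) = 1/(1 − 0.79×0.74) = 1/0.4154 ≈ 2.407.
ΔG contributes k·ΔG = (−¥270 trillion) / 0.4154 ≈ −¥650 trillion.
ΔT of −¥297 trillion changes first-round spending by −c·ΔT = +¥234.63 trillion, contributing k·(−c·ΔT) = (+¥234.63 trillion) / 0.4154 ≈ +¥564.8 trillion.
Net ΔY = k(ΔG − c·ΔT) = (−¥35.37 trillion) / 0.4154 ≈ −¥85 trillion.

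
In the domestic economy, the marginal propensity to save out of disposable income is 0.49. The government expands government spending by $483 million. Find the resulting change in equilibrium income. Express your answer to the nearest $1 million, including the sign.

+$986 million

MPC = 1 − MPS = 1 − 0.49 = 0.51.
Expenditure multiplier = 1/(1 − MPC) = 1/(1 − 0.51) = 1/0.49 ≈ 2.041.
ΔY = k × ΔG = (+$483 million) / 0.49 ≈ +$986 million.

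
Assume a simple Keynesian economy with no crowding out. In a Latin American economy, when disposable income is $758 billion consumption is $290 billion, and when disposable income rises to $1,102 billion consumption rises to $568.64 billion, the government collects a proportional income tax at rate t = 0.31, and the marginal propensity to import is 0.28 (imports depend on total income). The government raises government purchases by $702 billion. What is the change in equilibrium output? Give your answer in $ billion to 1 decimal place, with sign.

MPC = ΔC/ΔYd = (568.64 − 290)/(1,102 − 758) = 278.64/344 = 0.81.
Government-spending multiplier = 1/(1 − c(1−t) + m) = 1/(1 − 0.81×0.69 + 0.28) = 1/0.7211 ≈ 1.387.
ΔY = k × ΔG = (+$702 billion) / 0.7211 ≈ +$973.5 billion.

+$973.5 billion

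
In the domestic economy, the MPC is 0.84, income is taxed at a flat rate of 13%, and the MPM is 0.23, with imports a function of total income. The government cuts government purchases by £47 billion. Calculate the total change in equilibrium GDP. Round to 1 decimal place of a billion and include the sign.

−£94.2 billion

Expenditure multiplier = 1/(1 − c(1−t) + m) = 1/(1 − 0.84×0.87 + 0.23) = 1/0.4992 ≈ 2.003.
ΔY = k × ΔG = (−£47 billion) / 0.4992 ≈ −£94.2 billion.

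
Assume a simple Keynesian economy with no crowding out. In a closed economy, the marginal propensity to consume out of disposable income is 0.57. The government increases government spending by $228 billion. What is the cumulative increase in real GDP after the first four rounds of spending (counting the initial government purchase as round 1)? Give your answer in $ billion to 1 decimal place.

$474.3 billion

Round 1 adds ΔG = $228 billion; each later round is MPC = 0.57 times the previous.
After 4 rounds: 228 + 129.96 + 74.0772 + 42.224004 = ΔG·(1 − c^4)/(1 − c) = 228 × (1 − 0.10556001)/0.43 ≈ $474.3 billion.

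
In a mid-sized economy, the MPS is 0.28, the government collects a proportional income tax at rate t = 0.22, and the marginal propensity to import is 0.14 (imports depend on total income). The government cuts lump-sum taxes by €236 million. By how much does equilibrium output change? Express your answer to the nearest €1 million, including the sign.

MPC = 1 − MPS = 1 − 0.28 = 0.72.
A lump-sum tax change of −€236 million shifts disposable income by +€236 million; first-round consumption changes by −c × ΔT = −0.72 × (−€236 million) = +€169.92 million.
Expenditure multiplier = 1/(1 − c(1−t) + m) = 1/(1 − 0.72×0.78 + 0.14) = 1/0.5784 ≈ 1.729.
The tax multiplier is −c × k ≈ −1.245, so ΔY = k × (−c·ΔT) = (+€169.92 million) / 0.5784 ≈ +€294 million.

+€294 million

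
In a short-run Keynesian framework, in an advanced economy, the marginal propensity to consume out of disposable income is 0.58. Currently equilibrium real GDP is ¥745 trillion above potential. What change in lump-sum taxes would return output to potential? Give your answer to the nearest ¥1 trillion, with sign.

+¥539 trillion

Spending multiplier = 1/(1 − MPC) = 1/(1 − 0.58) = 1/0.42 ≈ 2.381.
Tax multiplier = −c·k = −0.58/0.42 ≈ −1.381. Need ΔY = −¥745 trillion, so ΔT = ΔY/(−c·k) = −(−¥745 trillion) × 0.42 / 0.58 ≈ +¥539 trillion.
The government should raise lump-sum taxes by ¥539 trillion.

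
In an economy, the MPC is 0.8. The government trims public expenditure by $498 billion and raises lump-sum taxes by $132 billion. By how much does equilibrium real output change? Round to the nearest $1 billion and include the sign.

Expenditure multiplier = 1/(1 − MPC) = 1/(1 − 0.8) = 1/0.2 = 5.
ΔG contributes k·ΔG = (−$498 billion) / 0.2 = −$2,490 billion.
ΔT of +$132 billion changes first-round spending by −c·ΔT = −$105.6 billion, contributing k·(−c·ΔT) = (−$105.6 billion) / 0.2 = −$528 billion.
Net ΔY = k(ΔG − c·ΔT) = (−$603.6 billion) / 0.2 = −$3,018 billion.

−$3,018 billion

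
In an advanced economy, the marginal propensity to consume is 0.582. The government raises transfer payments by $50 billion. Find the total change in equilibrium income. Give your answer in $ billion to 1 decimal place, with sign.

+$69.6 billion

The transfer change shifts disposable income by +$50 billion, so first-round consumption changes by c·ΔTR = 0.582 × (+$50 billion) = +$29.1 billion.
Expenditure multiplier = 1/(1 − MPC) = 1/(1 − 0.582) = 1/0.418 ≈ 2.392.
The transfer multiplier is c × k ≈ 1.392, so ΔY = k × (c·ΔTR) = (+$29.1 billion) / 0.418 ≈ +$69.6 billion.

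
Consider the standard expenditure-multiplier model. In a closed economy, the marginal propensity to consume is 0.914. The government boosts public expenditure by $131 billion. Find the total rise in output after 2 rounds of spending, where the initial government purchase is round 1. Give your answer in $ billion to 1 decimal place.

Round 1 adds ΔG = $131 billion; each later round is MPC = 0.914 times the previous.
After 2 rounds: 131 + 119.734 = ΔG·(1 − c^2)/(1 − c) = 131 × (1 − 0.835396)/0.086 ≈ $250.7 billion.

$250.7 billion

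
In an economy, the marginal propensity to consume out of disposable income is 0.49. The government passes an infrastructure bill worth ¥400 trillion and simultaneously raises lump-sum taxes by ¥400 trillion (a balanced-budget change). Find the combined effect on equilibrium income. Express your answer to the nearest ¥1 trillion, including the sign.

+¥400 trillion

Expenditure multiplier = 1/(1 − MPC) = 1/(1 − 0.49) = 1/0.51 ≈ 1.961.
ΔG contributes k·ΔG = (+¥400 trillion) / 0.51 ≈ +¥784.3 trillion.
ΔT of +¥400 trillion changes first-round spending by −c·ΔT = −¥196 trillion, contributing k·(−c·ΔT) = (−¥196 trillion) / 0.51 ≈ −¥384.3 trillion.
With ΔG = ΔT and no other leakages, the balanced-budget multiplier is 1, so ΔY = ΔG = +¥400 trillion.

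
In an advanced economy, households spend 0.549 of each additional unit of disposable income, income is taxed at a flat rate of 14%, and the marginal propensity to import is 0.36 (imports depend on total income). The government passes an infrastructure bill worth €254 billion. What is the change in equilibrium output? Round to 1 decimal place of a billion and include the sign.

+€286.1 billion

Government-spending multiplier = 1/(1 − c(1−t) + m) = 1/(1 − 0.549×0.86 + 0.36) = 1/0.88786 ≈ 1.126.
ΔY = k × ΔG = (+€254 billion) / 0.88786 ≈ +€286.1 billion.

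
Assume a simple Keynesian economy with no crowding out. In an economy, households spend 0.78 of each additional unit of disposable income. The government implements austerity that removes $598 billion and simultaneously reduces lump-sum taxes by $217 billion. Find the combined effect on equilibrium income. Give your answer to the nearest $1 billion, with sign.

Expenditure multiplier = 1/(1 − MPC) = 1/(1 − 0.78) = 1/0.22 ≈ 4.545.
ΔG contributes k·ΔG = (−$598 billion) / 0.22 ≈ −$2,718.2 billion.
ΔT of −$217 billion changes first-round spending by −c·ΔT = +$169.26 billion, contributing k·(−c·ΔT) = (+$169.26 billion) / 0.22 ≈ +$769.4 billion.
Net ΔY = k(ΔG − c·ΔT) = (−$428.74 billion) / 0.22 ≈ −$1,949 billion.

−$1,949 billion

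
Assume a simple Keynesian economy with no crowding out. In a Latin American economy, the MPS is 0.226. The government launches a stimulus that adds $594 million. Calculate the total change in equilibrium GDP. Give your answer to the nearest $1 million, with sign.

+$2,628 million

MPC = 1 − MPS = 1 − 0.226 = 0.774.
Spending multiplier = 1/(1 − MPC) = 1/(1 − 0.774) = 1/0.226 ≈ 4.425.
ΔY = k × ΔG = (+$594 million) / 0.226 ≈ +$2,628 million.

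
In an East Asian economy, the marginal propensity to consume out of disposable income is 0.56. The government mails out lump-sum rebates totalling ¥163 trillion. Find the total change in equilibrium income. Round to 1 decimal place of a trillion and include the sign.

A lump-sum tax change of −¥163 trillion shifts disposable income by +¥163 trillion; first-round consumption changes by −c × ΔT = −0.56 × (−¥163 trillion) = +¥91.28 trillion.
Expenditure multiplier = 1/(1 − MPC) = 1/(1 − 0.56) = 1/0.44 ≈ 2.273.
The tax multiplier is −c × k ≈ −1.273, so ΔY = k × (−c·ΔT) = (+¥91.28 trillion) / 0.44 ≈ +¥207.5 trillion.

+¥207.5 trillion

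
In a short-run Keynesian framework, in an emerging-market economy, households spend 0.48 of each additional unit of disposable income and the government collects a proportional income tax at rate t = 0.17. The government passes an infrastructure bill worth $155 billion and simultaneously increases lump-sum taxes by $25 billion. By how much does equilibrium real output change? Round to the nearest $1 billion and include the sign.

+$238 billion

Expenditure multiplier = 1/(1 − c(1−t)) = 1/(1 − 0.48×0.83) = 1/0.6016 ≈ 1.662.
ΔG contributes k·ΔG = (+$155 billion) / 0.6016 ≈ +$257.6 billion.
ΔT of +$25 billion changes first-round spending by −c·ΔT = −$12 billion, contributing k·(−c·ΔT) = (−$12 billion) / 0.6016 ≈ −$19.9 billion.
Net ΔY = k(ΔG − c·ΔT) = (+$143 billion) / 0.6016 ≈ +$238 billion.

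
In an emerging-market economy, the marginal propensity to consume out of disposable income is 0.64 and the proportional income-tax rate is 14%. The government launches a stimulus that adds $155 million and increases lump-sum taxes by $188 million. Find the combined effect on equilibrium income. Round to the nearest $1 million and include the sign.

Expenditure multiplier = 1/(1 − c(1−t)) = 1/(1 − 0.64×0.86) = 1/0.4496 ≈ 2.224.
ΔG contributes k·ΔG = (+$155 million) / 0.4496 ≈ +$344.8 million.
ΔT of +$188 million changes first-round spending by −c·ΔT = −$120.32 million, contributing k·(−c·ΔT) = (−$120.32 million) / 0.4496 ≈ −$267.6 million.
Net ΔY = k(ΔG − c·ΔT) = (+$34.68 million) / 0.4496 ≈ +$77 million.

+$77 million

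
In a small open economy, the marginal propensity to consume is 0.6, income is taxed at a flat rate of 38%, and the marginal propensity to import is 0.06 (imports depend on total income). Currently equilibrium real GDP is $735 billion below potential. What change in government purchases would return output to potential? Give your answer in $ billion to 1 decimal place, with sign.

Spending multiplier = 1/(1 − c(1−t) + m) = 1/(1 − 0.6×0.62 + 0.06) = 1/0.688 ≈ 1.453.
Need ΔY = +$735 billion, so ΔG = ΔY/k = (+$735 billion) × 0.688 ≈ +$505.7 billion.
The government should increase government purchases by $505.7 billion.

+$505.7 billion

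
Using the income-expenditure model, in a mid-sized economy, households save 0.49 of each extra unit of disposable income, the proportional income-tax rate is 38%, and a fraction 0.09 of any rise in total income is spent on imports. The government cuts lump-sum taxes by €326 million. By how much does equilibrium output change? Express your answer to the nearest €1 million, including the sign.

MPC = 1 − MPS = 1 − 0.49 = 0.51.
A lump-sum tax change of −€326 million shifts disposable income by +€326 million; first-round consumption changes by −c × ΔT = −0.51 × (−€326 million) = +€166.26 million.
Expenditure multiplier = 1/(1 − c(1−t) + m) = 1/(1 − 0.51×0.62 + 0.09) = 1/0.7738 ≈ 1.292.
The tax multiplier is −c × k ≈ −0.659, so ΔY = k × (−c·ΔT) = (+€166.26 million) / 0.7738 ≈ +€215 million.

+€215 million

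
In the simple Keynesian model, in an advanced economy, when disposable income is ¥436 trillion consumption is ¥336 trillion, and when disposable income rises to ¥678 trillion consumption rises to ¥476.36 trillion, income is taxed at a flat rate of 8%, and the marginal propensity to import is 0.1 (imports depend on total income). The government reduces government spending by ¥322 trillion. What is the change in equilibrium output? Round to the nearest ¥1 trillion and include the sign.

MPC = ΔC/ΔYd = (476.36 − 336)/(678 − 436) = 140.36/242 = 0.58.
Expenditure multiplier = 1/(1 − c(1−t) + m) = 1/(1 − 0.58×0.92 + 0.1) = 1/0.5664 ≈ 1.766.
ΔY = k × ΔG = (−¥322 trillion) / 0.5664 ≈ −¥569 trillion.

−¥569 trillion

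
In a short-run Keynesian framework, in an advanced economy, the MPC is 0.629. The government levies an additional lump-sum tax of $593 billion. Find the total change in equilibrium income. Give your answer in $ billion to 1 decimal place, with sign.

−$1,005.4 billion

A lump-sum tax change of +$593 billion shifts disposable income by −$593 billion; first-round consumption changes by −c × ΔT = −0.629 × (+$593 billion) = −$372.997 billion.
Expenditure multiplier = 1/(1 − MPC) = 1/(1 − 0.629) = 1/0.371 ≈ 2.695.
The tax multiplier is −c × k ≈ −1.695, so ΔY = k × (−c·ΔT) = (−$372.997 billion) / 0.371 ≈ −$1,005.4 billion.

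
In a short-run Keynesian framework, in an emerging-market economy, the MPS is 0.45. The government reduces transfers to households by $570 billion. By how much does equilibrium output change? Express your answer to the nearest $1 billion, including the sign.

−$697 billion

MPC = 1 − MPS = 1 − 0.45 = 0.55.
The transfer change shifts disposable income by −$570 billion, so first-round consumption changes by c·ΔTR = 0.55 × (−$570 billion) = −$313.5 billion.
Expenditure multiplier = 1/(1 − MPC) = 1/(1 − 0.55) = 1/0.45 ≈ 2.222.
The transfer multiplier is c × k ≈ 1.222, so ΔY = k × (c·ΔTR) = (−$313.5 billion) / 0.45 ≈ −$697 billion.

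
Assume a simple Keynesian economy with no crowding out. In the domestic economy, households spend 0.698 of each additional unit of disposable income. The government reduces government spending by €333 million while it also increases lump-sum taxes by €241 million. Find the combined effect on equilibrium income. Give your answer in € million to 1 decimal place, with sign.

Expenditure multiplier = 1/(1 − MPC) = 1/(1 − 0.698) = 1/0.302 ≈ 3.311.
ΔG contributes k·ΔG = (−€333 million) / 0.302 ≈ −€1,102.6 million.
ΔT of +€241 million changes first-round spending by −c·ΔT = −€168.218 million, contributing k·(−c·ΔT) = (−€168.218 million) / 0.302 ≈ −€557 million.
Net ΔY = k(ΔG − c·ΔT) = (−€501.218 million) / 0.302 ≈ −€1,659.7 million.

−€1,659.7 million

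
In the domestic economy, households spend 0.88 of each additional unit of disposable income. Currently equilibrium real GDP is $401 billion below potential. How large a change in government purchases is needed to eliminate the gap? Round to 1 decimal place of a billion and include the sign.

Spending multiplier = 1/(1 − MPC) = 1/(1 − 0.88) = 1/0.12 ≈ 8.333.
Need ΔY = +$401 billion, so ΔG = ΔY/k = (+$401 billion) × 0.12 ≈ +$48.1 billion.
The government should increase government purchases by $48.1 billion.

+$48.1 billion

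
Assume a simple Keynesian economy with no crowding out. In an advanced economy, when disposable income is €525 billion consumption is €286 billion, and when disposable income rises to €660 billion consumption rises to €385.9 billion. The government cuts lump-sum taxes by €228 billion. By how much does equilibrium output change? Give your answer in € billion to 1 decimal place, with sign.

+€648.9 billion

MPC = ΔC/ΔYd = (385.9 − 286)/(660 − 525) = 99.9/135 = 0.74.
A lump-sum tax change of −€228 billion shifts disposable income by +€228 billion; first-round consumption changes by −c × ΔT = −0.74 × (−€228 billion) = +€168.72 billion.
Expenditure multiplier = 1/(1 − MPC) = 1/(1 − 0.74) = 1/0.26 ≈ 3.846.
The tax multiplier is −c × k ≈ −2.846, so ΔY = k × (−c·ΔT) = (+€168.72 billion) / 0.26 ≈ +€648.9 billion.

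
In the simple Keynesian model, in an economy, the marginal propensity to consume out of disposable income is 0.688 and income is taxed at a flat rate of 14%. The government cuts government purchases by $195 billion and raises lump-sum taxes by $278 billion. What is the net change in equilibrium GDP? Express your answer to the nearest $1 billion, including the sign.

−$946 billion

Expenditure multiplier = 1/(1 − c(1−t)) = 1/(1 − 0.688×0.86) = 1/0.40832 ≈ 2.449.
ΔG contributes k·ΔG = (−$195 billion) / 0.40832 ≈ −$477.6 billion.
ΔT of +$278 billion changes first-round spending by −c·ΔT = −$191.264 billion, contributing k·(−c·ΔT) = (−$191.264 billion) / 0.40832 ≈ −$468.4 billion.
Net ΔY = k(ΔG − c·ΔT) = (−$386.264 billion) / 0.40832 ≈ −$946 billion.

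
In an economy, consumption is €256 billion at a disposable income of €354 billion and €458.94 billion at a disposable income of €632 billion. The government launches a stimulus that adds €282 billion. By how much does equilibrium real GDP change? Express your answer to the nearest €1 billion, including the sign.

MPC = ΔC/ΔYd = (458.94 − 256)/(632 − 354) = 202.94/278 = 0.73.
Government-spending multiplier = 1/(1 − MPC) = 1/(1 − 0.73) = 1/0.27 ≈ 3.704.
ΔY = k × ΔG = (+€282 billion) / 0.27 ≈ +€1,044 billion.

+€1,044 billion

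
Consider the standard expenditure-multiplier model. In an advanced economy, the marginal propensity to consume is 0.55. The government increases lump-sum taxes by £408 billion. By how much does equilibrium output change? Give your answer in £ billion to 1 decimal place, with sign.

A lump-sum tax change of +£408 billion shifts disposable income by −£408 billion; first-round consumption changes by −c × ΔT = −0.55 × (+£408 billion) = −£224.4 billion.
Expenditure multiplier = 1/(1 − MPC) = 1/(1 − 0.55) = 1/0.45 ≈ 2.222.
The tax multiplier is −c × k ≈ −1.222, so ΔY = k × (−c·ΔT) = (−£224.4 billion) / 0.45 ≈ −£498.7 billion.

−£498.7 billion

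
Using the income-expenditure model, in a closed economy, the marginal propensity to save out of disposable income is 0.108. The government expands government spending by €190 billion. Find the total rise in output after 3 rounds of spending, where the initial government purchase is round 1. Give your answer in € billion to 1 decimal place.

MPC = 1 − MPS = 1 − 0.108 = 0.892.
Round 1 adds ΔG = €190 billion; each later round is MPC = 0.892 times the previous.
After 3 rounds: 190 + 169.48 + 151.17616 = ΔG·(1 − c^3)/(1 − c) = 190 × (1 − 0.709732288)/0.108 ≈ €510.7 billion.

€510.7 billion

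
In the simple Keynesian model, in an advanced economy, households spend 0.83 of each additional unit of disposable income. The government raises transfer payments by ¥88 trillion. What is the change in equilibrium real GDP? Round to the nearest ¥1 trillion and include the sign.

The transfer change shifts disposable income by +¥88 trillion, so first-round consumption changes by c·ΔTR = 0.83 × (+¥88 trillion) = +¥73.04 trillion.
Expenditure multiplier = 1/(1 − MPC) = 1/(1 − 0.83) = 1/0.17 ≈ 5.882.
The transfer multiplier is c × k ≈ 4.882, so ΔY = k × (c·ΔTR) = (+¥73.04 trillion) / 0.17 ≈ +¥430 trillion.

+¥430 trillion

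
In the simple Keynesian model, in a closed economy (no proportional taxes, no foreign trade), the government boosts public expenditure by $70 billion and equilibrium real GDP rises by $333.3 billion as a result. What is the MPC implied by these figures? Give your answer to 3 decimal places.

0.790

Implied spending multiplier k = ΔY/ΔG = 333.3/70 ≈ 4.7614.
Since k = 1/(1 − MPC), MPC = 1 − 1/k = 1 − ΔG/ΔY = 1 − 70/333.3 ≈ 0.790.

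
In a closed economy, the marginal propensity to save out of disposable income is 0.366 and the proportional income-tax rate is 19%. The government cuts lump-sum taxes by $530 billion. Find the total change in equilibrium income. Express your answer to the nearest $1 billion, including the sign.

MPC = 1 − MPS = 1 − 0.366 = 0.634.
A lump-sum tax change of −$530 billion shifts disposable income by +$530 billion; first-round consumption changes by −c × ΔT = −0.634 × (−$530 billion) = +$336.02 billion.
Expenditure multiplier = 1/(1 − c(1−t)) = 1/(1 − 0.634×0.81) = 1/0.48646 ≈ 2.056.
The tax multiplier is −c × k ≈ −1.303, so ΔY = k × (−c·ΔT) = (+$336.02 billion) / 0.48646 ≈ +$691 billion.

+$691 billion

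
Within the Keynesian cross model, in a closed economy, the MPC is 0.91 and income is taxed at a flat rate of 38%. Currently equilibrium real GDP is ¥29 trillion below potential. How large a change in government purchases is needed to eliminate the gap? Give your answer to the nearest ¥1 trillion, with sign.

+¥13 trillion

Spending multiplier = 1/(1 − c(1−t)) = 1/(1 − 0.91×0.62) = 1/0.4358 ≈ 2.295.
Need ΔY = +¥29 trillion, so ΔG = ΔY/k = (+¥29 trillion) × 0.4358 ≈ +¥13 trillion.
The government should increase government purchases by ¥13 trillion.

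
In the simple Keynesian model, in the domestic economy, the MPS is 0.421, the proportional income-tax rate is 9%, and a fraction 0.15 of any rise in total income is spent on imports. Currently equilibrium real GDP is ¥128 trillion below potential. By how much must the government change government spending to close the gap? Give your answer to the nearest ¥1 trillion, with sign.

+¥80 trillion

MPC = 1 − MPS = 1 − 0.421 = 0.579.
Spending multiplier = 1/(1 − c(1−t) + m) = 1/(1 − 0.579×0.91 + 0.15) = 1/0.62311 ≈ 1.605.
Need ΔY = +¥128 trillion, so ΔG = ΔY/k = (+¥128 trillion) × 0.62311 ≈ +¥80 trillion.
The government should increase government spending by ¥80 trillion.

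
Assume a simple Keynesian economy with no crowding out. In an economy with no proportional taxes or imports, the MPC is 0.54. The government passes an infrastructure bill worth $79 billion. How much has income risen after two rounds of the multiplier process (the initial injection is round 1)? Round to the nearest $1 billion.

$122 billion

Round 1 adds ΔG = $79 billion; each later round is MPC = 0.54 times the previous.
After 2 rounds: 79 + 42.66 = ΔG·(1 − c^2)/(1 − c) = 79 × (1 − 0.2916)/0.46 ≈ $122 billion.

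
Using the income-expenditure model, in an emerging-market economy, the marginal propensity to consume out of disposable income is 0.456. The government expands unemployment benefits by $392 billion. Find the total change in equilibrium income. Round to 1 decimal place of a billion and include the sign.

+$328.6 billion

The transfer change shifts disposable income by +$392 billion, so first-round consumption changes by c·ΔTR = 0.456 × (+$392 billion) = +$178.752 billion.
Expenditure multiplier = 1/(1 − MPC) = 1/(1 − 0.456) = 1/0.544 ≈ 1.838.
The transfer multiplier is c × k ≈ 0.838, so ΔY = k × (c·ΔTR) = (+$178.752 billion) / 0.544 ≈ +$328.6 billion.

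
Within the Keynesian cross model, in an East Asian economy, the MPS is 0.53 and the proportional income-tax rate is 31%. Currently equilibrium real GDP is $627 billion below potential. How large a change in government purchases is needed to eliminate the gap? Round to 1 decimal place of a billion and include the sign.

MPC = 1 − MPS = 1 − 0.53 = 0.47.
Spending multiplier = 1/(1 − c(1−t)) = 1/(1 − 0.47×0.69) = 1/0.6757 ≈ 1.48.
Need ΔY = +$627 billion, so ΔG = ΔY/k = (+$627 billion) × 0.6757 ≈ +$423.7 billion.
The government should increase government purchases by $423.7 billion.

+$423.7 billion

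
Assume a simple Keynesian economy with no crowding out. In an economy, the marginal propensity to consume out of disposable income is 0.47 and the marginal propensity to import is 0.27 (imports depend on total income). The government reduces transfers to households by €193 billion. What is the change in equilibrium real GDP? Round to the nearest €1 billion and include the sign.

The transfer change shifts disposable income by −€193 billion, so first-round consumption changes by c·ΔTR = 0.47 × (−€193 billion) = −€90.71 billion.
Expenditure multiplier = 1/(1 − c + m) = 1/(1 − 0.47 + 0.27) = 1/0.8 = 1.25.
The transfer multiplier is c × k ≈ 0.588, so ΔY = k × (c·ΔTR) = (−€90.71 billion) / 0.8 ≈ −€113 billion.

−€113 billion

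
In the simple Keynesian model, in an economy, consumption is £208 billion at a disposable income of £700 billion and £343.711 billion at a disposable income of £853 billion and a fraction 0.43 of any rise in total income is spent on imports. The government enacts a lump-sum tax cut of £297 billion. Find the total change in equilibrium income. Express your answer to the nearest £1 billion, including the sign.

MPC = ΔC/ΔYd = (343.711 − 208)/(853 − 700) = 135.711/153 = 0.887.
A lump-sum tax change of −£297 billion shifts disposable income by +£297 billion; first-round consumption changes by −c × ΔT = −0.887 × (−£297 billion) = +£263.439 billion.
Expenditure multiplier = 1/(1 − c + m) = 1/(1 − 0.887 + 0.43) = 1/0.543 ≈ 1.842.
The tax multiplier is −c × k ≈ −1.634, so ΔY = k × (−c·ΔT) = (+£263.439 billion) / 0.543 ≈ +£485 billion.

+£485 billion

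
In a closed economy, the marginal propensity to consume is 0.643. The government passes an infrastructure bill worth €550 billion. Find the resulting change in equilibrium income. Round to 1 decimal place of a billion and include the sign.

Spending multiplier = 1/(1 − MPC) = 1/(1 − 0.643) = 1/0.357 ≈ 2.801.
ΔY = k × ΔG = (+€550 billion) / 0.357 ≈ +€1,540.6 billion.

+€1,540.6 billion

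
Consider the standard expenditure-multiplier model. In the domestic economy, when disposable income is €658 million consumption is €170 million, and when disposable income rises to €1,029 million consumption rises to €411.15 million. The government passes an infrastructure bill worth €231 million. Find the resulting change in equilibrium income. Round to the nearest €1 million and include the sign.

+€660 million

MPC = ΔC/ΔYd = (411.15 − 170)/(1,029 − 658) = 241.15/371 = 0.65.
Government-spending multiplier = 1/(1 − MPC) = 1/(1 − 0.65) = 1/0.35 ≈ 2.857.
ΔY = k × ΔG = (+€231 million) / 0.35 = +€660 million.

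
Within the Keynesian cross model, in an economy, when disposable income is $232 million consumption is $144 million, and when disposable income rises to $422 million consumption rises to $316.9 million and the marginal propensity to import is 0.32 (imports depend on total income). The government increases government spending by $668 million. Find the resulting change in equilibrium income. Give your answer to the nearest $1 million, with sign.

MPC = ΔC/ΔYd = (316.9 − 144)/(422 − 232) = 172.9/190 = 0.91.
Government-spending multiplier = 1/(1 − c + m) = 1/(1 − 0.91 + 0.32) = 1/0.41 ≈ 2.439.
ΔY = k × ΔG = (+$668 million) / 0.41 ≈ +$1,629 million.

+$1,629 million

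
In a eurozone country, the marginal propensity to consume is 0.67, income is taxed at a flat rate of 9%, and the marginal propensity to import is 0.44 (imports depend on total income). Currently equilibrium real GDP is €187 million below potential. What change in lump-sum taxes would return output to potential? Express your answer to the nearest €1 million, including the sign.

Spending multiplier = 1/(1 − c(1−t) + m) = 1/(1 − 0.67×0.91 + 0.44) = 1/0.8303 ≈ 1.204.
Tax multiplier = −c·k = −0.67/0.8303 ≈ −0.807. Need ΔY = +€187 million, so ΔT = ΔY/(−c·k) = −(+€187 million) × 0.8303 / 0.67 ≈ −€232 million.
The government should cut lump-sum taxes by €232 million.

−€232 million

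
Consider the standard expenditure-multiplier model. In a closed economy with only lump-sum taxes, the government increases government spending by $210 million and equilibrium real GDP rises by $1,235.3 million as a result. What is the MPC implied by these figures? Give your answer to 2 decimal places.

0.83

Implied spending multiplier k = ΔY/ΔG = 1,235.3/210 ≈ 5.8824.
Since k = 1/(1 − MPC), MPC = 1 − 1/k = 1 − ΔG/ΔY = 1 − 210/1,235.3 ≈ 0.83.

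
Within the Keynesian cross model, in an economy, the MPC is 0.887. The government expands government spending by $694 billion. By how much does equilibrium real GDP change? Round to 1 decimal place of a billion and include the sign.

+$6,141.6 billion

Spending multiplier = 1/(1 − MPC) = 1/(1 − 0.887) = 1/0.113 ≈ 8.85.
ΔY = k × ΔG = (+$694 billion) / 0.113 ≈ +$6,141.6 billion.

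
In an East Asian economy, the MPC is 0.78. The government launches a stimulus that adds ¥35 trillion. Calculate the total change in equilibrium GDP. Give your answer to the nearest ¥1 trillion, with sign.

+¥159 trillion

Government-spending multiplier = 1/(1 − MPC) = 1/(1 − 0.78) = 1/0.22 ≈ 4.545.
ΔY = k × ΔG = (+¥35 trillion) / 0.22 ≈ +¥159 trillion.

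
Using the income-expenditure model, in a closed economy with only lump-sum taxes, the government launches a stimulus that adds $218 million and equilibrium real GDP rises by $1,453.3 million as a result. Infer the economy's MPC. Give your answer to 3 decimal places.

Implied spending multiplier k = ΔY/ΔG = 1,453.3/218 ≈ 6.6665.
Since k = 1/(1 − MPC), MPC = 1 − 1/k = 1 − ΔG/ΔY = 1 − 218/1,453.3 ≈ 0.850.

0.850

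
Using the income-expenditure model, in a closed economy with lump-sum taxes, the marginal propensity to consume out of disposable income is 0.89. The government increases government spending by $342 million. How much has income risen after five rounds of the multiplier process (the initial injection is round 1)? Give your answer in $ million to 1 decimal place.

Round 1 adds ΔG = $342 million; each later round is MPC = 0.89 times the previous.
After 5 rounds: 342 + 304.38 + 270.8982 + 241.099398 + 214.57846422 = ΔG·(1 − c^5)/(1 − c) = 342 × (1 − 0.5584059449)/0.11 ≈ $1,373 million.

$1,373.0 million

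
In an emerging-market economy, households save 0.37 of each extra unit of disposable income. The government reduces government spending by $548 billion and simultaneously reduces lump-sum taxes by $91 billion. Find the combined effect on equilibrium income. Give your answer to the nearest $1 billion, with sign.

−$1,326 billion

MPC = 1 − MPS = 1 − 0.37 = 0.63.
Expenditure multiplier = 1/(1 − MPC) = 1/(1 − 0.63) = 1/0.37 ≈ 2.703.
ΔG contributes k·ΔG = (−$548 billion) / 0.37 ≈ −$1,481.1 billion.
ΔT of −$91 billion changes first-round spending by −c·ΔT = +$57.33 billion, contributing k·(−c·ΔT) = (+$57.33 billion) / 0.37 ≈ +$154.9 billion.
Net ΔY = k(ΔG − c·ΔT) = (−$490.67 billion) / 0.37 ≈ −$1,326 billion.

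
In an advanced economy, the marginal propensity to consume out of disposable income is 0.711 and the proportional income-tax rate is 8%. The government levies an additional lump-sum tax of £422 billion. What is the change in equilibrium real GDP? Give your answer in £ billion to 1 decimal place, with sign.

−£867.5 billion

A lump-sum tax change of +£422 billion shifts disposable income by −£422 billion; first-round consumption changes by −c × ΔT = −0.711 × (+£422 billion) = −£300.042 billion.
Expenditure multiplier = 1/(1 − c(1−t)) = 1/(1 − 0.711×0.92) = 1/0.34588 ≈ 2.891.
The tax multiplier is −c × k ≈ −2.056, so ΔY = k × (−c·ΔT) = (−£300.042 billion) / 0.34588 ≈ −£867.5 billion.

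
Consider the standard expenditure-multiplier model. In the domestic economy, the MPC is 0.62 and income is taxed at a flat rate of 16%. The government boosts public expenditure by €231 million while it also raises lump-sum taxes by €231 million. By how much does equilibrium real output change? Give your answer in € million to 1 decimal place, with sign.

+€183.2 million

Expenditure multiplier = 1/(1 − c(1−t)) = 1/(1 − 0.62×0.84) = 1/0.4792 ≈ 2.087.
ΔG contributes k·ΔG = (+€231 million) / 0.4792 ≈ +€482.1 million.
ΔT of +€231 million changes first-round spending by −c·ΔT = −€143.22 million, contributing k·(−c·ΔT) = (−€143.22 million) / 0.4792 ≈ −€298.9 million.
Net ΔY = k(ΔG − c·ΔT) = (+€87.78 million) / 0.4792 ≈ +€183.2 million.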